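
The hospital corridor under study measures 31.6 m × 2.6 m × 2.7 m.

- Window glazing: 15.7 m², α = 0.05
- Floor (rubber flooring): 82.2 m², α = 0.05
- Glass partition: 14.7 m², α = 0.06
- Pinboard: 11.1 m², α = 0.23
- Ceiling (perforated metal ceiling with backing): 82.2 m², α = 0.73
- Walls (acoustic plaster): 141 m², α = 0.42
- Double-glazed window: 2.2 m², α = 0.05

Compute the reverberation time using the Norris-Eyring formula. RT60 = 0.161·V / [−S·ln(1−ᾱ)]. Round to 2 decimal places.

0.22 s

Total surface area S = 15.7 + 82.2 + 14.7 + 11.1 + 82.2 + 141 + 2.2 = 349.1 m².
Σ(Sᵢαᵢ) = 15.7×0.05 + 82.2×0.05 + 14.7×0.06 + 11.1×0.23 + 82.2×0.73 + 141×0.42 + 2.2×0.05 = 127.666.
ᾱ = 127.666 / 349.1 = 0.3657.
−S·ln(1−ᾱ) = −349.1 × ln(1 − 0.3657) = 158.922.
V = 31.6 × 2.6 × 2.7 = 221.832 m³.
RT60 = 0.161 × 221.832 / 158.922 = 0.22 s.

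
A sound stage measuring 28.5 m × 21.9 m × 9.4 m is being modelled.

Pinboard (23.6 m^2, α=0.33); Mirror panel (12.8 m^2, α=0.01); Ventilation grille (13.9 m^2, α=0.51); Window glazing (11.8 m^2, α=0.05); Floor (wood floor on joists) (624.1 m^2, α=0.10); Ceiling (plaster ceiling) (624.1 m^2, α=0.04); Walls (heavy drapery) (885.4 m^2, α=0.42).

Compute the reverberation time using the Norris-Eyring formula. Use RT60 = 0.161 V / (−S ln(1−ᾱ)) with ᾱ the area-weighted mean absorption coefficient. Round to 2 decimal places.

S = Σ Sᵢ = 2195.7 m^2.
Σ(Sᵢαᵢ) = 23.6×0.33 + 12.8×0.01 + 13.9×0.51 + 11.8×0.05 + 624.1×0.10 + 624.1×0.04 + 885.4×0.42 = 474.837.
Mean coefficient ᾱ = A/S = 0.2163.
−S·ln(1−ᾱ) = −2195.7 × ln(1 − 0.2163) = 535.156.
V = 28.5 × 21.9 × 9.4 = 5867.01 m³.
T = 0.161·V/[−S·ln(1−ᾱ)] = 0.161·5867.01/535.156 = 1.77 s.

1.77 s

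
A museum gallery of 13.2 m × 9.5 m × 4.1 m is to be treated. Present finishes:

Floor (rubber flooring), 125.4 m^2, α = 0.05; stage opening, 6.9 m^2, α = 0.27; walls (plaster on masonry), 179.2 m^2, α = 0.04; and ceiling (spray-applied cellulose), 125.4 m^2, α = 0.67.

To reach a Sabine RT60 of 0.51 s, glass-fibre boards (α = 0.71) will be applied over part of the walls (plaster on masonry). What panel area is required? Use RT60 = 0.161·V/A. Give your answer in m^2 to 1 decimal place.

94.0

A₁ = Σ Sᵢαᵢ = 125.4*0.05 + 6.9*0.27 + 179.2*0.04 + 125.4*0.67 = 99.319 sabins.
V = 514.14 m³. Target absorption A₂ = 0.161 × 514.14 / 0.51 = 162.307 sabins.
ΔA needed = 162.307 − 99.319 = 62.988 sabins.
Net gain per m^2: Δα = 0.71 − 0.04 = 0.67.
Panel area = 62.988 / 0.67 = 94.0 m^2.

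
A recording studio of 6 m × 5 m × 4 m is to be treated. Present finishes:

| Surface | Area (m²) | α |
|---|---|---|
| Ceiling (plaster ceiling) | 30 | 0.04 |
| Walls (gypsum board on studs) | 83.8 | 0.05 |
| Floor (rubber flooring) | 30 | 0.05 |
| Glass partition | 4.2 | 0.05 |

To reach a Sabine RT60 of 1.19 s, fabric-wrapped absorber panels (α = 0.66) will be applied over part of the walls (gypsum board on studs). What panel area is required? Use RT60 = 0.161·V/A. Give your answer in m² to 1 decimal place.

Equivalent absorption area: A₁ = 30·0.04 + 83.8·0.05 + 30·0.05 + 4.2·0.05 = 7.100 m².
Required A₂ = 0.161·120/1.19 = 16.235 sabins.
Absorption to add: 16.235 − 7.100 = 9.135 sabins.
Net gain per m²: Δα = 0.66 − 0.05 = 0.61.
Panel area = 9.135 / 0.61 = 15.0 m².

15.0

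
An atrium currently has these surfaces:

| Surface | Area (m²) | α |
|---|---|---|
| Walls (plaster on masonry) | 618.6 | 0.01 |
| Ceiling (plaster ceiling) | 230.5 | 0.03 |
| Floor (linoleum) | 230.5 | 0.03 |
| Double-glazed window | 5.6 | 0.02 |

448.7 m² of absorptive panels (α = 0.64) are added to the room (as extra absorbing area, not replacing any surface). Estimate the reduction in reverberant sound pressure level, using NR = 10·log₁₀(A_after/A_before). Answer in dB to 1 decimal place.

Total absorption A_before = 618.6×0.01 + 230.5×0.03 + 230.5×0.03 + 5.6×0.02
  = 6.186 + 6.915 + 6.915 + 0.112 = 20.128 m² sabins.
Added absorption = 448.7 × 0.64 = 287.168 sabins.
New total A_after = 307.296 sabins.
NR = 10·log₁₀(307.296/20.128) = 11.8 dB.

11.8 dB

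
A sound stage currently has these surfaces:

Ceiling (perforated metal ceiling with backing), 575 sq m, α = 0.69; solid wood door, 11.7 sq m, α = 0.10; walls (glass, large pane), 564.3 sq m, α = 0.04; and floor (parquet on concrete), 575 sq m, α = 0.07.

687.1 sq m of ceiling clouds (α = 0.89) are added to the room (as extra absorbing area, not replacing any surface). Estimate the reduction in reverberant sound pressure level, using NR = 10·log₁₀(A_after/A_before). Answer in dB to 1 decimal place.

3.7 dB

Summing Sᵢαᵢ: 396.750 + 1.170 + 22.572 + 40.250 → A_before = 460.742 sabins.
Treatment contributes 687.1·0.89 = 611.519 sabins.
New total A_after = 1072.261 sabins.
NR = 10·log₁₀(1072.261/460.742) = 3.7 dB.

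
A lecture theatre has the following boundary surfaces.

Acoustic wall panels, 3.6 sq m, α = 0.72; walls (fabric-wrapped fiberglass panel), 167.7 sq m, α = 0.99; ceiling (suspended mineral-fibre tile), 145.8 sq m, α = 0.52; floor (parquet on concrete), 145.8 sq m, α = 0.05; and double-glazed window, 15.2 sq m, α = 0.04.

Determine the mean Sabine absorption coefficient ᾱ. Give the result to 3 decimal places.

0.528

S = Σ Sᵢ = 3.6 + 167.7 + 145.8 + 145.8 + 15.2 = 478.1 sq m.
A = 3.6*0.72 + 167.7*0.99 + 145.8*0.52 + 145.8*0.05 + 15.2*0.04 = 252.329 sabins.
ᾱ = 252.329 / 478.1 = 0.528.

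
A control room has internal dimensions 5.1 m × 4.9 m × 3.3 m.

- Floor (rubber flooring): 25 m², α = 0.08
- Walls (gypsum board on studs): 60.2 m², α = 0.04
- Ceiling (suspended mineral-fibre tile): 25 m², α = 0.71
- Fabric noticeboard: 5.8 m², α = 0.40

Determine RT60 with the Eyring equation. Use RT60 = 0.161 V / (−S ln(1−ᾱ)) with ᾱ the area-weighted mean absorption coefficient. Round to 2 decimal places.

0.48 s

S = Σ Sᵢ = 116.0 m².
Absorption A = 25·0.08 + 60.2·0.04 + 25·0.71 + 5.8·0.40 = 24.478 sabins.
Mean coefficient ᾱ = A/S = 0.2110.
Eyring denominator: −S ln(1−ᾱ) = 27.491.
V = 5.1 × 4.9 × 3.3 = 82.467 m³.
T = 0.161·V/[−S·ln(1−ᾱ)] = 0.161·82.467/27.491 = 0.48 s.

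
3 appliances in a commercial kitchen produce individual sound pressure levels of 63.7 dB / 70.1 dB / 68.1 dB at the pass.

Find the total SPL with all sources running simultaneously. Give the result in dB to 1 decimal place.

Sum in the linear (power) domain: Σ 10^(Lᵢ/10) = 10^(63.7/10) + 10^(70.1/10) + 10^(68.1/10) = 1.903e+07.
Back to dB: 10·log₁₀ Σ = 72.8 dB.

72.8 dB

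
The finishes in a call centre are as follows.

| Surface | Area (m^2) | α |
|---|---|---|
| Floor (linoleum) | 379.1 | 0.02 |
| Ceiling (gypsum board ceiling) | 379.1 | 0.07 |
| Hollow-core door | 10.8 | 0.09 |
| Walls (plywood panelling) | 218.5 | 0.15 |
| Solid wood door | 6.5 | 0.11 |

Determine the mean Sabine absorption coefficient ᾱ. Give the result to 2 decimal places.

0.07

S = Σ Sᵢ = 379.1 + 379.1 + 10.8 + 218.5 + 6.5 = 994.0 m^2.
A = 379.1×0.02 + 379.1×0.07 + 10.8×0.09 + 218.5×0.15 + 6.5×0.11 = 68.581 sabins.
ᾱ = 68.581 / 994.0 = 0.07.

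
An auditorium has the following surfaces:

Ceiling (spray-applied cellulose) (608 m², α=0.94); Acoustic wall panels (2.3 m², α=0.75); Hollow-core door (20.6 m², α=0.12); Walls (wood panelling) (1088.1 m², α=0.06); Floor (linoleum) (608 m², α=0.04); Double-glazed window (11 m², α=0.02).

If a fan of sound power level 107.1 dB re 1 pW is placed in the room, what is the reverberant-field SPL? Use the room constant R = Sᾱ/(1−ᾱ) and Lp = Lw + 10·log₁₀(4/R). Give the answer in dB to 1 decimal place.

83.4 dB

A = 665.543 sabins; S = 2338.0 m².
ᾱ = 665.543/2338.0 = 0.2847; R = Sᾱ/(1−ᾱ) = 665.543/(1−0.2847) = 930.439 m².
Lp = 107.1 + 10·log₁₀(4/930.439) = 107.1 + (-23.67) = 83.4 dB.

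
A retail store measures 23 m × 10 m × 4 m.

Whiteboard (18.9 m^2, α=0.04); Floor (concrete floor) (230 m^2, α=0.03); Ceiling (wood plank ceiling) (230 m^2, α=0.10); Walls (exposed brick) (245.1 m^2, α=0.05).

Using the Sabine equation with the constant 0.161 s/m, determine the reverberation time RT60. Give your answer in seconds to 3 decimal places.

A = Σ Sᵢαᵢ = 18.9·0.04 + 230·0.03 + 230·0.10 + 245.1·0.05 = 42.911 sabins.
Room volume: 920 m³.
T = 0.161 V/A = 0.161·920/42.911 = 3.452 s.

3.452 s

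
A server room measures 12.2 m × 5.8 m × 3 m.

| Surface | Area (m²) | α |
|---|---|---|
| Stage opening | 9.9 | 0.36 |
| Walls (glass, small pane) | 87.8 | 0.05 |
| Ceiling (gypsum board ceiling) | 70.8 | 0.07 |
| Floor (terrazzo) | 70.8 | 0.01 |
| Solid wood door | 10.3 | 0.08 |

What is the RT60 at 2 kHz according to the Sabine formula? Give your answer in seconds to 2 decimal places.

2.37 s

A = Σ Sᵢαᵢ = 9.9×0.36 + 87.8×0.05 + 70.8×0.07 + 70.8×0.01 + 10.3×0.08 = 14.442 sabins.
Volume V = 12.2 × 5.8 × 3 = 212.28 m³.
T = 0.161 V/A = 0.161·212.28/14.442 = 2.37 s.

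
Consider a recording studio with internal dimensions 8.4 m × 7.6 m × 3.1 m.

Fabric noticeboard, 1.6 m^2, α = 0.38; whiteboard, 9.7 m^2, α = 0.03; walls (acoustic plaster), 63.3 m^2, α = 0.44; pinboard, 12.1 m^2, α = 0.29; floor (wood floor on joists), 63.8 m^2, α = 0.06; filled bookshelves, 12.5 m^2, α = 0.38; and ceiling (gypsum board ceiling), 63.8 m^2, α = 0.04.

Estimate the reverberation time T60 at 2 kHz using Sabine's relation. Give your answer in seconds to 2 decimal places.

Summing Sᵢαᵢ: 0.608 + 0.291 + 27.852 + 3.509 + 3.828 + 4.750 + 2.552 → A = 43.390 sabins.
Room volume: 197.904 m³.
RT60 = 0.161 · V / A = 0.161 × 197.904 / 43.390 = 0.73 s.

0.73 s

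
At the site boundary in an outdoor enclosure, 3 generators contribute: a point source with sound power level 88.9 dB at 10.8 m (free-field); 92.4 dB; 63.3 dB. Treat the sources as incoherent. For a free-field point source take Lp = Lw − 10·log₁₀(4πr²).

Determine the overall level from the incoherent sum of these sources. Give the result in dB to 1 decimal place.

92.4 dB

Source at 10.8 m: Lp = 88.9 − 10·log₁₀(4π·10.8²) = 88.9 − 10·log₁₀(1465.741) = 57.2 dB.
Sum in the linear (power) domain: Σ 10^(Lᵢ/10) = 10^(57.2/10) + 10^(92.4/10) + 10^(63.3/10) = 1.74e+09.
Combined level = 10 log₁₀(1.74e+09) = 92.4 dB.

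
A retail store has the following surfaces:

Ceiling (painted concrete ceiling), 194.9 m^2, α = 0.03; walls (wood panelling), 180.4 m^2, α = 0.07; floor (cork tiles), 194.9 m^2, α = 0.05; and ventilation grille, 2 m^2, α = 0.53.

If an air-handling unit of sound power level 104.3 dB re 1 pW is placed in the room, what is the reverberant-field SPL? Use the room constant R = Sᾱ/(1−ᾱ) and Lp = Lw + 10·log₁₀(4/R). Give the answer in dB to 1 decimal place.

95.4 dB

A = 29.280 sabins; S = 572.2 m^2.
ᾱ = 29.280/572.2 = 0.0512; R = Sᾱ/(1−ᾱ) = 29.280/(1−0.0512) = 30.860 m^2.
Lp = Lw + 10 log₁₀(4/R) = 104.3 -8.87 = 95.4 dB.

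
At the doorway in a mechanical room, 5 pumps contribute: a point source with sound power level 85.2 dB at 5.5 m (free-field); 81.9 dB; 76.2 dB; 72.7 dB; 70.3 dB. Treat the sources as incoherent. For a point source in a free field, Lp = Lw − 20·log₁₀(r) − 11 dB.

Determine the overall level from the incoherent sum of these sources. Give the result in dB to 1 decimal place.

83.6 dB

Source at 5.5 m: Lp = 85.2 − 20·log₁₀(5.5) − 11 = 59.4 dB.
Converting to relative power and adding: 10^(59.4/10) + 10^(81.9/10) + 10^(76.2/10) + 10^(72.7/10) + 10^(70.3/10) = 2.268e+08.
L_total = 10·log₁₀(2.268e+08) = 83.6 dB.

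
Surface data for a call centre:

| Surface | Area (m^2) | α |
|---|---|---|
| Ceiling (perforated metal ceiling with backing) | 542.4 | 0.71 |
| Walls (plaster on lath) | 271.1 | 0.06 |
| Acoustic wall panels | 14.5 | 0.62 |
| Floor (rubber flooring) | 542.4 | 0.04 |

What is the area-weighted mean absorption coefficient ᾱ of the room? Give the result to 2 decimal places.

S = Σ Sᵢ = 542.4 + 271.1 + 14.5 + 542.4 = 1370.4 m^2.
Σ(Sᵢαᵢ) = 542.4×0.71 + 271.1×0.06 + 14.5×0.62 + 542.4×0.04 = 432.056.
ᾱ = 432.056 / 1370.4 = 0.32.

0.32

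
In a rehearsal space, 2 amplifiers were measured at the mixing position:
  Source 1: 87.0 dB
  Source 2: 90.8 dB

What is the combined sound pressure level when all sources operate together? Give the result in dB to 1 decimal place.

92.3 dB

Σ 10^(Lᵢ/10) = 1.703e+09.
Back to dB: 10·log₁₀ Σ = 92.3 dB.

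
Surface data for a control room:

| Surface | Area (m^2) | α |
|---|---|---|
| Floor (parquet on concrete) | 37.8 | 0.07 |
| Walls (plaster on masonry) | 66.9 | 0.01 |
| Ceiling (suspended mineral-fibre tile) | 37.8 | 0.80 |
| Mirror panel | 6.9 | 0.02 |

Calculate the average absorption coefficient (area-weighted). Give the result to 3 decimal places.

0.226

S = Σ Sᵢ = 37.8 + 66.9 + 37.8 + 6.9 = 149.4 m^2.
Weighted sum Σ Sα = 33.693.
ᾱ = 33.693 / 149.4 = 0.226.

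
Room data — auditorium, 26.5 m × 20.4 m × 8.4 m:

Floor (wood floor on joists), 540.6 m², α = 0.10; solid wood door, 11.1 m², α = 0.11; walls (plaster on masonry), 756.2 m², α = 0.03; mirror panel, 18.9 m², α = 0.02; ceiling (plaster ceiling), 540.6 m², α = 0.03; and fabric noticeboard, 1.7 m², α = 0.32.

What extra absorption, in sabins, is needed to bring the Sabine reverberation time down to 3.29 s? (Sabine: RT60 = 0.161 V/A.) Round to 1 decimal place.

A₁ = Σ Sᵢαᵢ = 540.6·0.10 + 11.1·0.11 + 756.2·0.03 + 18.9·0.02 + 540.6·0.03 + 1.7·0.32 = 95.107 sabins.
For T = 3.29 s, need A₂ = 0.161·V/T = 0.161·4541.04/3.29 = 222.221 sabins.
Shortfall: 222.221 − 95.107 = 127.1 sabins.

127.1 sabins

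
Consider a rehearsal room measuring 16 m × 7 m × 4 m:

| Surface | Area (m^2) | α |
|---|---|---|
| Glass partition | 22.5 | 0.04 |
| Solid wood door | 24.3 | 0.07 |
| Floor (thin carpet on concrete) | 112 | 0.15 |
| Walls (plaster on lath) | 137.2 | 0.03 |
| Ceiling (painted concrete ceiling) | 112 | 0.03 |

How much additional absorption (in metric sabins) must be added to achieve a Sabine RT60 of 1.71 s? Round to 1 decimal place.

15.3 sabins

Total absorption A₁ = 22.5×0.04 + 24.3×0.07 + 112×0.15 + 137.2×0.03 + 112×0.03
  = 0.900 + 1.701 + 16.800 + 4.116 + 3.360 = 26.877 m^2 sabins.
For T = 1.71 s, need A₂ = 0.161·V/T = 0.161·448/1.71 = 42.180 sabins.
Shortfall: 42.180 − 26.877 = 15.3 sabins.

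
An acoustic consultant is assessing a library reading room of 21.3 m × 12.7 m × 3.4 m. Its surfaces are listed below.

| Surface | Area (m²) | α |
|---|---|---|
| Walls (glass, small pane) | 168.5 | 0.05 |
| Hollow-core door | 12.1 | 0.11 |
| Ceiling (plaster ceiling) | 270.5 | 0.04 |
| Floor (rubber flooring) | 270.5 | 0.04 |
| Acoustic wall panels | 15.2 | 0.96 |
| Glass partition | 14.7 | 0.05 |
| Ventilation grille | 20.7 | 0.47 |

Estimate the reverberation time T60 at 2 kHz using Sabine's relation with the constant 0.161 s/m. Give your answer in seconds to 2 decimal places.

2.62 s

A = Σ Sᵢαᵢ = 168.5*0.05 + 12.1*0.11 + 270.5*0.04 + 270.5*0.04 + 15.2*0.96 + 14.7*0.05 + 20.7*0.47 = 56.452 sabins.
Room volume: 919.734 m³.
RT60 = 0.161 · V / A = 0.161 × 919.734 / 56.452 = 2.62 s.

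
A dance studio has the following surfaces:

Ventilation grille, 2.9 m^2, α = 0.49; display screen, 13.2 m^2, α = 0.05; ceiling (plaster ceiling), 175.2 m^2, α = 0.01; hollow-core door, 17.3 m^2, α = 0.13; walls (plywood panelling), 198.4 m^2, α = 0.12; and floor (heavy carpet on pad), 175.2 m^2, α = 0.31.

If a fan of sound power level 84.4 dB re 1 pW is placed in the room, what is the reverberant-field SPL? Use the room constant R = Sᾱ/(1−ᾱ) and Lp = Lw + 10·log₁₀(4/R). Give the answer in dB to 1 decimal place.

70.5 dB

A = 84.202 sabins; S = 582.2 m^2.
ᾱ = 0.1446, so room constant R = A/(1−ᾱ) = 98.436 m^2.
Lp = 84.4 + 10·log₁₀(4/98.436) = 84.4 + (-13.91) = 70.5 dB.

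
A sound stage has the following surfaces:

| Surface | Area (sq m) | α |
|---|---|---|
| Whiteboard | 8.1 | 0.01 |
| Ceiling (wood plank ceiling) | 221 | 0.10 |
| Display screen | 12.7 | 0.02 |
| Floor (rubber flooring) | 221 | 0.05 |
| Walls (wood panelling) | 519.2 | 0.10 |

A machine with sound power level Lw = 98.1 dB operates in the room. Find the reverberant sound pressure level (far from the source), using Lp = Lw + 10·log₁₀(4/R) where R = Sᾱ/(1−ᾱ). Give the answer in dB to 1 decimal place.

84.4 dB

A = 85.405 sabins; S = 982.0 sq m.
ᾱ = 0.0870, so room constant R = A/(1−ᾱ) = 93.543 sq m.
Lp = 98.1 + 10·log₁₀(4/93.543) = 98.1 + (-13.69) = 84.4 dB.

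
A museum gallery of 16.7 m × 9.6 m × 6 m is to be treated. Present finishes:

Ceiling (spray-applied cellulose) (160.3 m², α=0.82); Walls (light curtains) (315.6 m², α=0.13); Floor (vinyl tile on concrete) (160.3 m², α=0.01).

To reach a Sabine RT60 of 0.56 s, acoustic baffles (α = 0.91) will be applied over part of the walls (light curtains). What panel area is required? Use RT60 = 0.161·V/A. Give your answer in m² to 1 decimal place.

Total absorption A₁ = 160.3×0.82 + 315.6×0.13 + 160.3×0.01
  = 131.446 + 41.028 + 1.603 = 174.077 m² sabins.
Required A₂ = 0.161·961.92/0.56 = 276.552 sabins.
ΔA needed = 276.552 − 174.077 = 102.475 sabins.
Each m² of panel replacing the walls (light curtains) adds (0.91 − 0.13) = 0.78 sabins.
Panel area = 102.475 / 0.78 = 131.4 m².

131.4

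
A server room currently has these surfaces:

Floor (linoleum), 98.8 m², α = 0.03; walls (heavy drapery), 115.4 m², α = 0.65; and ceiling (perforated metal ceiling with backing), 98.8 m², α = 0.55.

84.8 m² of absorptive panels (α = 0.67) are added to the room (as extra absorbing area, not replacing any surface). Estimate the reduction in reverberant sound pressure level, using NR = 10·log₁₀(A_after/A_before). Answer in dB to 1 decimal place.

1.6 dB

Total absorption A_before = 98.8*0.03 + 115.4*0.65 + 98.8*0.55
  = 2.964 + 75.010 + 54.340 = 132.314 m² sabins.
Added absorption = 84.8 × 0.67 = 56.816 sabins.
New total A_after = 189.130 sabins.
Reduction = 10 log₁₀(A_after/A_before) = 10 log₁₀(1.4294) = 1.6 dB.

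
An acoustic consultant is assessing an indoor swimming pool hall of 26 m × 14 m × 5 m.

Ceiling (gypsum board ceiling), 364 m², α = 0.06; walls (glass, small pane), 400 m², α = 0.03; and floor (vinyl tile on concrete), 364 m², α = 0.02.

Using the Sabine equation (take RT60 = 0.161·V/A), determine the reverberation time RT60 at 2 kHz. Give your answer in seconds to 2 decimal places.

A = Σ Sᵢαᵢ = 364×0.06 + 400×0.03 + 364×0.02 = 41.120 sabins.
V = 26·14·5 = 1820 m³.
Sabine: RT60 = 0.161 × 1820 / 41.120 = 7.13 s.

7.13 s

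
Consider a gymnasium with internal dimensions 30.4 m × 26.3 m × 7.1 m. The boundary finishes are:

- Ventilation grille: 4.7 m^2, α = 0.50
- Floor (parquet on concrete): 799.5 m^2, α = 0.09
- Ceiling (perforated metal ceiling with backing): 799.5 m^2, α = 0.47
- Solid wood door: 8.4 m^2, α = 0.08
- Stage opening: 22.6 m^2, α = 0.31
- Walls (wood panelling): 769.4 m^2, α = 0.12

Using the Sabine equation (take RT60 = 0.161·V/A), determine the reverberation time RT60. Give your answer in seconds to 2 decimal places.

1.66 sec

Summing Sᵢαᵢ: 2.350 + 71.955 + 375.765 + 0.672 + 7.006 + 92.328 → A = 550.076 sabins.
Volume V = 30.4 × 26.3 × 7.1 = 5676.592 m³.
T = 0.161 V/A = 0.161·5676.592/550.076 = 1.66 s.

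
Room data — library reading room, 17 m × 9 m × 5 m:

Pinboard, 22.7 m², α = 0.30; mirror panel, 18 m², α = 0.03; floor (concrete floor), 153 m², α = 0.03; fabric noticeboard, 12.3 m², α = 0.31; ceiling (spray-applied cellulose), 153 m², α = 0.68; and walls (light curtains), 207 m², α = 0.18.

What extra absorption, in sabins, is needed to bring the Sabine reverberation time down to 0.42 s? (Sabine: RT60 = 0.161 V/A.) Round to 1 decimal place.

Summing Sᵢαᵢ: 6.810 + 0.540 + 4.590 + 3.813 + 104.040 + 37.260 → A₁ = 157.053 sabins.
Target A₂ = 0.161·765/0.42 = 293.250 sabins (V = 765 m³).
ΔA = A₂ − A₁ = 293.250 − 157.053 = 136.2 sabins.

136.2 sabins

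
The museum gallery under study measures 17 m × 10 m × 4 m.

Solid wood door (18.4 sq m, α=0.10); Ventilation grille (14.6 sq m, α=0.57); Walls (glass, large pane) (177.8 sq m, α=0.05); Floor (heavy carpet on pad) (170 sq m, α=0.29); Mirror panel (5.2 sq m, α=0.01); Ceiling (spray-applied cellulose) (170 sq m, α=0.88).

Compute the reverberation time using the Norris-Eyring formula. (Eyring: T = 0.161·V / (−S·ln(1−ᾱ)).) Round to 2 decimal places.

0.40 s

Total surface area S = 18.4 + 14.6 + 177.8 + 170 + 5.2 + 170 = 556.0 sq m.
Absorption A = 18.4×0.10 + 14.6×0.57 + 177.8×0.05 + 170×0.29 + 5.2×0.01 + 170×0.88 = 218.004 sabins.
Mean coefficient ᾱ = A/S = 0.3921.
Eyring denominator: −S ln(1−ᾱ) = 276.746.
V = 17 × 10 × 4 = 680 m³.
RT60 = 0.161 × 680 / 276.746 = 0.40 s.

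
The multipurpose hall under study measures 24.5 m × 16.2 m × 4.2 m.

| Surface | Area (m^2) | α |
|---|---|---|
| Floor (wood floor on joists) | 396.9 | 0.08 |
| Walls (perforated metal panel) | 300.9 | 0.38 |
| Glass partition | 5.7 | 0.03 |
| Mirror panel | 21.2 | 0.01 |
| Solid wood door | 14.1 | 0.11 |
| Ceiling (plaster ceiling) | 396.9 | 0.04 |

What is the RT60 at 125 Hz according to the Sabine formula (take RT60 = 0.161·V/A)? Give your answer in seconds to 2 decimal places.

A = Σ Sᵢαᵢ = 396.9×0.08 + 300.9×0.38 + 5.7×0.03 + 21.2×0.01 + 14.1×0.11 + 396.9×0.04 = 163.904 sabins.
Volume V = 24.5 × 16.2 × 4.2 = 1666.98 m³.
Sabine: RT60 = 0.161 × 1666.98 / 163.904 = 1.64 s.

1.64 s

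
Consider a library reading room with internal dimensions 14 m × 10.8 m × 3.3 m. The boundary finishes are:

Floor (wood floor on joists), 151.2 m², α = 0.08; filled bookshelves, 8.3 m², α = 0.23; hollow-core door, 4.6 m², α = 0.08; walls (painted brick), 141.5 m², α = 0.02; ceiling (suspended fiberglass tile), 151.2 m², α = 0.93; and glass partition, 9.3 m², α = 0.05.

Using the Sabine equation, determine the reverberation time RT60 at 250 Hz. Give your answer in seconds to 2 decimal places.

Equivalent absorption area: A = 151.2·0.08 + 8.3·0.23 + 4.6·0.08 + 141.5·0.02 + 151.2·0.93 + 9.3·0.05 = 158.284 m².
V = 14·10.8·3.3 = 498.96 m³.
RT60 = 0.161 · V / A = 0.161 × 498.96 / 158.284 = 0.51 s.

0.51 sec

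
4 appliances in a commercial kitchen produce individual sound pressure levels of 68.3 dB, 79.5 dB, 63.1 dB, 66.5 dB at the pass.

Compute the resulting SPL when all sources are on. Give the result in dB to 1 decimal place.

Sum in the linear (power) domain: Σ 10^(Lᵢ/10) = 10^(68.3/10) + 10^(79.5/10) + 10^(63.1/10) + 10^(66.5/10) = 1.024e+08.
Combined level = 10 log₁₀(1.024e+08) = 80.1 dB.

80.1 dB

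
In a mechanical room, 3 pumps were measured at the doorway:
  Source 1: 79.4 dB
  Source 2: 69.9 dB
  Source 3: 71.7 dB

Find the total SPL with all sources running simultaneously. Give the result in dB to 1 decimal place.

Converting to relative power and adding: 10^(79.4/10) + 10^(69.9/10) + 10^(71.7/10) = 1.117e+08.
L_total = 10·log₁₀(1.117e+08) = 80.5 dB.

80.5 dB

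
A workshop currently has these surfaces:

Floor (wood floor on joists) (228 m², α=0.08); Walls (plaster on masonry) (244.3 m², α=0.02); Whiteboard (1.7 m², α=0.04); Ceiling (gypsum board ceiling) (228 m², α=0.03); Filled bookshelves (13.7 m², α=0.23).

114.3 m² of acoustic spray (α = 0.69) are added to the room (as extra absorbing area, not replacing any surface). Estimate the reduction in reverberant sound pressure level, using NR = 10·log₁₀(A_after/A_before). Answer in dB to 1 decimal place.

Total absorption A_before = 228×0.08 + 244.3×0.02 + 1.7×0.04 + 228×0.03 + 13.7×0.23
  = 18.240 + 4.886 + 0.068 + 6.840 + 3.151 = 33.185 m² sabins.
Added absorption = 114.3 × 0.69 = 78.867 sabins.
New total A_after = 112.052 sabins.
Reduction = 10 log₁₀(A_after/A_before) = 10 log₁₀(3.3766) = 5.3 dB.

5.3 dB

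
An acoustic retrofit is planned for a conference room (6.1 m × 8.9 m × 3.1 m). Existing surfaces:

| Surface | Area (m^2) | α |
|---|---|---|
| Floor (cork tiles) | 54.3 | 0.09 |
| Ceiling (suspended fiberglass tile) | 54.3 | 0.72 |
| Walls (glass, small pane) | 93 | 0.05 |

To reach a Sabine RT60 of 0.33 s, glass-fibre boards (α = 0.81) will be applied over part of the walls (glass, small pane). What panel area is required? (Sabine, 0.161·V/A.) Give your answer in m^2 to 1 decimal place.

Summing Sᵢαᵢ: 4.887 + 39.096 + 4.650 → A₁ = 48.633 sabins.
Required A₂ = 0.161·168.299/0.33 = 82.110 sabins.
Absorption to add: 82.110 − 48.633 = 33.477 sabins.
Each m^2 of panel replacing the walls (glass, small pane) adds (0.81 − 0.05) = 0.76 sabins.
Area = ΔA/Δα = 33.477/0.76 = 44.0 m^2.

44.0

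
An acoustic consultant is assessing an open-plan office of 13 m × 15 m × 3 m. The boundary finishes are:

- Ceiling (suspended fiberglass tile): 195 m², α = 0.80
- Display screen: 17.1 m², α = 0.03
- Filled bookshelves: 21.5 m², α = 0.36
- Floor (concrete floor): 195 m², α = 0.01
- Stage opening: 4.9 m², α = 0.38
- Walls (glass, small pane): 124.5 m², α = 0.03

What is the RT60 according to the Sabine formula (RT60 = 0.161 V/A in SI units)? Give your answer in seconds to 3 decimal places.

0.548 s

A = Σ Sᵢαᵢ = 195×0.80 + 17.1×0.03 + 21.5×0.36 + 195×0.01 + 4.9×0.38 + 124.5×0.03 = 171.800 sabins.
Room volume: 585 m³.
RT60 = 0.161 · V / A = 0.161 × 585 / 171.800 = 0.548 s.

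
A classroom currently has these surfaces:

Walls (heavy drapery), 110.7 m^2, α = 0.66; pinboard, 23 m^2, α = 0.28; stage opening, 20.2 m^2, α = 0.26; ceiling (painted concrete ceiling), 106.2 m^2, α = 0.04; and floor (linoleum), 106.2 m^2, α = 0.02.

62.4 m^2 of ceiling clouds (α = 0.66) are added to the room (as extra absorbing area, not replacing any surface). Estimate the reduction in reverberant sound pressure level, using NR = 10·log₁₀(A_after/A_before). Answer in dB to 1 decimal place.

1.6 dB

Total absorption A_before = 110.7*0.66 + 23*0.28 + 20.2*0.26 + 106.2*0.04 + 106.2*0.02
  = 73.062 + 6.440 + 5.252 + 4.248 + 2.124 = 91.126 m^2 sabins.
Added absorption = 62.4 × 0.66 = 41.184 sabins.
New total A_after = 132.310 sabins.
Reduction = 10 log₁₀(A_after/A_before) = 10 log₁₀(1.4519) = 1.6 dB.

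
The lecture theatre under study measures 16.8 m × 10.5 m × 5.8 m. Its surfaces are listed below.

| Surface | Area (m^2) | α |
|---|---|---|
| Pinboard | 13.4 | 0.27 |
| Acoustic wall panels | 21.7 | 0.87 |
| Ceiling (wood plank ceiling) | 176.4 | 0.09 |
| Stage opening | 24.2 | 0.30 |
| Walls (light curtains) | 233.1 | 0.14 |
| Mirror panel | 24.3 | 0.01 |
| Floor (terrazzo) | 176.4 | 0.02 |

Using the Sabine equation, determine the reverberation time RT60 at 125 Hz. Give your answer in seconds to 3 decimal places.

A = Σ Sᵢαᵢ = 13.4·0.27 + 21.7·0.87 + 176.4·0.09 + 24.2·0.30 + 233.1·0.14 + 24.3·0.01 + 176.4·0.02 = 82.038 sabins.
Volume V = 16.8 × 10.5 × 5.8 = 1023.12 m³.
RT60 = 0.161 · V / A = 0.161 × 1023.12 / 82.038 = 2.008 s.

2.008 s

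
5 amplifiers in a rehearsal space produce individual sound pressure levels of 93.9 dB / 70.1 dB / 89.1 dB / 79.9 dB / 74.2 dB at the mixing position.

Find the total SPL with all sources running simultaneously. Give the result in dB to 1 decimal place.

Σ 10^(Lᵢ/10) = 3.402e+09.
Combined level = 10 log₁₀(3.402e+09) = 95.3 dB.

95.3 dB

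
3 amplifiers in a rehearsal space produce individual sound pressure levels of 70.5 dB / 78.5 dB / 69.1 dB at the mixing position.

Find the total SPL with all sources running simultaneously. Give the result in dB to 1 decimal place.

79.5 dB

Converting to relative power and adding: 10^(70.5/10) + 10^(78.5/10) + 10^(69.1/10) = 9.014e+07.
Combined level = 10 log₁₀(9.014e+07) = 79.5 dB.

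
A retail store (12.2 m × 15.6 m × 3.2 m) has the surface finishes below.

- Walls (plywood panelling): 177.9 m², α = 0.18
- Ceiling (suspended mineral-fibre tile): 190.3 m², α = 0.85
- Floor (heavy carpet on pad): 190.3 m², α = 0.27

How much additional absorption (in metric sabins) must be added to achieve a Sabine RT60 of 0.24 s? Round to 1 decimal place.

163.4 sabins

Equivalent absorption area: A₁ = 177.9*0.18 + 190.3*0.85 + 190.3*0.27 = 245.158 m².
Target A₂ = 0.161·609.024/0.24 = 408.554 sabins (V = 609.024 m³).
Shortfall: 408.554 − 245.158 = 163.4 sabins.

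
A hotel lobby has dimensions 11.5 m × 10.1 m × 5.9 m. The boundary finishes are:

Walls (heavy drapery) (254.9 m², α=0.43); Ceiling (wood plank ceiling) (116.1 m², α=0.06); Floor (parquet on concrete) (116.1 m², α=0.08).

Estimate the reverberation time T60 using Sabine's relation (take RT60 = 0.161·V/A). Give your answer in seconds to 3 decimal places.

0.877 sec

Summing Sᵢαᵢ: 109.607 + 6.966 + 9.288 → A = 125.861 sabins.
V = 11.5·10.1·5.9 = 685.285 m³.
T = 0.161 V/A = 0.161·685.285/125.861 = 0.877 s.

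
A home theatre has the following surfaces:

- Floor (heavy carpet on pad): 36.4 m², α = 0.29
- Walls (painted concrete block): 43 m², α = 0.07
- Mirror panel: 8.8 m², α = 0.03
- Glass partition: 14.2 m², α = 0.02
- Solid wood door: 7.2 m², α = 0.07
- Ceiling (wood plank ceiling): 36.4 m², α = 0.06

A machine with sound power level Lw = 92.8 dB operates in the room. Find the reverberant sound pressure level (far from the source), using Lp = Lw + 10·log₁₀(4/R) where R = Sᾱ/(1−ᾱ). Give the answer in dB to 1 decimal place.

86.0 dB

A = 16.802 sabins; S = 146.0 m².
ᾱ = 16.802/146.0 = 0.1151; R = Sᾱ/(1−ᾱ) = 16.802/(1−0.1151) = 18.987 m².
Lp = Lw + 10 log₁₀(4/R) = 92.8 -6.76 = 86.0 dB.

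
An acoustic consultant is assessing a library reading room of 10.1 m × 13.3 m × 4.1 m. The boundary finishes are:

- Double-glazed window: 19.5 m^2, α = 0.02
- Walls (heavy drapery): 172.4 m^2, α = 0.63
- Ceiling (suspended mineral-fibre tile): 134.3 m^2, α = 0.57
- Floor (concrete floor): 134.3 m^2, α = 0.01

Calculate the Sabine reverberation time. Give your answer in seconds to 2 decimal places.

0.47 s

Total absorption A = 19.5*0.02 + 172.4*0.63 + 134.3*0.57 + 134.3*0.01
  = 0.390 + 108.612 + 76.551 + 1.343 = 186.896 m^2 sabins.
Room volume: 550.753 m³.
RT60 = 0.161 · V / A = 0.161 × 550.753 / 186.896 = 0.47 s.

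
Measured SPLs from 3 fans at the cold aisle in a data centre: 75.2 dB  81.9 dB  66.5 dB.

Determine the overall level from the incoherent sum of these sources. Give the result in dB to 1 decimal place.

82.8 dB

Sum in the linear (power) domain: Σ 10^(Lᵢ/10) = 10^(75.2/10) + 10^(81.9/10) + 10^(66.5/10) = 1.925e+08.
L_total = 10·log₁₀(1.925e+08) = 82.8 dB.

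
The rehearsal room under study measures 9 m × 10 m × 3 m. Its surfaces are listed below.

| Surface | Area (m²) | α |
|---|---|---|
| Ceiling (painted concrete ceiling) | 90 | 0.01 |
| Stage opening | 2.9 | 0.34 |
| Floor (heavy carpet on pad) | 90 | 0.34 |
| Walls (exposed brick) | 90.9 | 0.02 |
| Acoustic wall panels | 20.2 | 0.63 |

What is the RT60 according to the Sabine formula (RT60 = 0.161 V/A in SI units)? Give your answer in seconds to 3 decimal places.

Summing Sᵢαᵢ: 0.900 + 0.986 + 30.600 + 1.818 + 12.726 → A = 47.030 sabins.
Volume V = 9 × 10 × 3 = 270 m³.
T = 0.161 V/A = 0.161·270/47.030 = 0.924 s.

0.924 seconds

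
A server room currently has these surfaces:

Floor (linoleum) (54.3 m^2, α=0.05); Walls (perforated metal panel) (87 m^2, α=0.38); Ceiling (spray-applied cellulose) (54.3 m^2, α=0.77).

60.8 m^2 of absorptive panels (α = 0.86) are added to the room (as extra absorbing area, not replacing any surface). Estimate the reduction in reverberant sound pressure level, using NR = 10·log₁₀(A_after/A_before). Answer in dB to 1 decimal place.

2.2 dB

Equivalent absorption area: A_before = 54.3·0.05 + 87·0.38 + 54.3·0.77 = 77.586 m^2.
Added absorption = 60.8 × 0.86 = 52.288 sabins.
A_after = 77.586 + 52.288 = 129.874 sabins.
NR = 10·log₁₀(129.874/77.586) = 2.2 dB.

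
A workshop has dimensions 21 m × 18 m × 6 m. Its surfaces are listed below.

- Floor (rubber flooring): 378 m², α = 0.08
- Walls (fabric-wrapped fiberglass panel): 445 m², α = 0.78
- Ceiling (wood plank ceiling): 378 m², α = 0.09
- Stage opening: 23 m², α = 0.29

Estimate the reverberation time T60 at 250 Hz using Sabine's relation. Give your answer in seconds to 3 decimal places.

0.873 s

A = Σ Sᵢαᵢ = 378×0.08 + 445×0.78 + 378×0.09 + 23×0.29 = 418.030 sabins.
Volume V = 21 × 18 × 6 = 2268 m³.
Sabine: RT60 = 0.161 × 2268 / 418.030 = 0.873 s.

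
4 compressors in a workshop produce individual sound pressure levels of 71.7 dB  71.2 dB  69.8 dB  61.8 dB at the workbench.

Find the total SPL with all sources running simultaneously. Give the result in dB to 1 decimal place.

Sum in the linear (power) domain: Σ 10^(Lᵢ/10) = 10^(71.7/10) + 10^(71.2/10) + 10^(69.8/10) + 10^(61.8/10) = 3.904e+07.
Back to dB: 10·log₁₀ Σ = 75.9 dB.

75.9 dB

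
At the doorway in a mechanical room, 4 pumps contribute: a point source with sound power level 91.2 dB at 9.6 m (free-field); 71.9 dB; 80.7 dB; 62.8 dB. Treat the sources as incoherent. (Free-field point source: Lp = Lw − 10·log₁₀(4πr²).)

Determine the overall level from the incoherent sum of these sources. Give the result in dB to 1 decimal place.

Source at 9.6 m: Lp = 91.2 − 10·log₁₀(4π·9.6²) = 91.2 − 10·log₁₀(1158.117) = 60.6 dB.
Σ 10^(Lᵢ/10) = 1.36e+08.
L_total = 10·log₁₀(1.36e+08) = 81.3 dB.

81.3 dB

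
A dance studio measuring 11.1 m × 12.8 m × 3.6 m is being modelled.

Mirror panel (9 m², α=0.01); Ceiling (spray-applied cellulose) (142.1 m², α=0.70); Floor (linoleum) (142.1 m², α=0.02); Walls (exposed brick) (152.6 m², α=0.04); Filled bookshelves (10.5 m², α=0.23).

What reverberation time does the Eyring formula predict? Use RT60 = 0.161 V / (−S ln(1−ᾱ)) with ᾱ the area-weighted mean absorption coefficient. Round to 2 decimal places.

0.65 s

S = Σ Sᵢ = 456.3 m².
Σ(Sᵢαᵢ) = 9×0.01 + 142.1×0.70 + 142.1×0.02 + 152.6×0.04 + 10.5×0.23 = 110.921.
Mean coefficient ᾱ = A/S = 0.2431.
Eyring denominator: −S ln(1−ᾱ) = 127.091.
V = 11.1 × 12.8 × 3.6 = 511.488 m³.
T = 0.161·V/[−S·ln(1−ᾱ)] = 0.161·511.488/127.091 = 0.65 s.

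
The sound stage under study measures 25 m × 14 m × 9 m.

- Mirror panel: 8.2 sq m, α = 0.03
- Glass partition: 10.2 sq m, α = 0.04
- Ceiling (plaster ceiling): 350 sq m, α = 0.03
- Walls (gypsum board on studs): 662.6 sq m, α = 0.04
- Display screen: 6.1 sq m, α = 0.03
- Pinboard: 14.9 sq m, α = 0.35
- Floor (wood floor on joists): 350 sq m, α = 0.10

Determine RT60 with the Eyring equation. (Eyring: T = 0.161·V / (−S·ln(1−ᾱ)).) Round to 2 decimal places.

6.31 seconds

S = Σ Sᵢ = 1402.0 sq m.
Σ(Sᵢαᵢ) = 8.2·0.03 + 10.2·0.04 + 350·0.03 + 662.6·0.04 + 6.1·0.03 + 14.9·0.35 + 350·0.10 = 78.056.
Mean coefficient ᾱ = A/S = 0.0557.
Eyring denominator: −S ln(1−ᾱ) = 80.351.
V = 25 × 14 × 9 = 3150 m³.
T = 0.161·V/[−S·ln(1−ᾱ)] = 0.161·3150/80.351 = 6.31 s.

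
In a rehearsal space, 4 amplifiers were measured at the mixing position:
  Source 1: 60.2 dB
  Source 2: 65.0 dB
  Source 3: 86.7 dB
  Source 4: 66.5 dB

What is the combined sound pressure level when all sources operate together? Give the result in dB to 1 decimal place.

Σ 10^(Lᵢ/10) = 4.764e+08.
Combined level = 10 log₁₀(4.764e+08) = 86.8 dB.

86.8 dB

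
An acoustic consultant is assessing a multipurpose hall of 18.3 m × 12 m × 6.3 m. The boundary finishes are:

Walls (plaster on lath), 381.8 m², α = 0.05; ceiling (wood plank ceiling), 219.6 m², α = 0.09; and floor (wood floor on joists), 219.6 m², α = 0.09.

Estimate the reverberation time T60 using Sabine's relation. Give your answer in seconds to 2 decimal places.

Total absorption A = 381.8·0.05 + 219.6·0.09 + 219.6·0.09
  = 19.090 + 19.764 + 19.764 = 58.618 m² sabins.
Volume V = 18.3 × 12 × 6.3 = 1383.48 m³.
T = 0.161 V/A = 0.161·1383.48/58.618 = 3.80 s.

3.80 s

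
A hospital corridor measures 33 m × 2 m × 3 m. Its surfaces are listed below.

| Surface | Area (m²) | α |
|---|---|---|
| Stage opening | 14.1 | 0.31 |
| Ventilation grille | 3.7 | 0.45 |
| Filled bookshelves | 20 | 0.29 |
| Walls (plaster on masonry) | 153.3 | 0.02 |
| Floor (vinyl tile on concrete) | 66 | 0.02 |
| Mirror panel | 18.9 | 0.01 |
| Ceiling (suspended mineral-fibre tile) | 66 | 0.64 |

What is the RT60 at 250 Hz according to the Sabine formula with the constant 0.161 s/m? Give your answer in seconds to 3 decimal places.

Summing Sᵢαᵢ: 4.371 + 1.665 + 5.800 + 3.066 + 1.320 + 0.189 + 42.240 → A = 58.651 sabins.
V = 33·2·3 = 198 m³.
T = 0.161 V/A = 0.161·198/58.651 = 0.544 s.

0.544 s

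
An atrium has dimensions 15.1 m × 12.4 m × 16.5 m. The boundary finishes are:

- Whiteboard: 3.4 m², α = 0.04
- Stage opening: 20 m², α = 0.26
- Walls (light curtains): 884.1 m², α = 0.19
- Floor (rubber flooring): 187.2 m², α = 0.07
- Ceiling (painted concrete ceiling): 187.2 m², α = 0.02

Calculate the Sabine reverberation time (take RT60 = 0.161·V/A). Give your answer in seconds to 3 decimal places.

Equivalent absorption area: A = 3.4·0.04 + 20·0.26 + 884.1·0.19 + 187.2·0.07 + 187.2·0.02 = 190.163 m².
Volume V = 15.1 × 12.4 × 16.5 = 3089.46 m³.
T = 0.161 V/A = 0.161·3089.46/190.163 = 2.616 s.

2.616 seconds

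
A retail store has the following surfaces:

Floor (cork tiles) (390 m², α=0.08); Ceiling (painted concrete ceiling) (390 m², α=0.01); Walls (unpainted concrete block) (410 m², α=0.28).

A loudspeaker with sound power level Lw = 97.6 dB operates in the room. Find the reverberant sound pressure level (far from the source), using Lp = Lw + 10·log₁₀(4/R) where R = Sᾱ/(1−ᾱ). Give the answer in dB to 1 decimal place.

A = 149.900 sabins; S = 1190.0 m².
ᾱ = 149.900/1190.0 = 0.1260; R = Sᾱ/(1−ᾱ) = 149.900/(1−0.1260) = 171.510 m².
Lp = 97.6 + 10·log₁₀(4/171.510) = 97.6 + (-16.32) = 81.3 dB.

81.3 dB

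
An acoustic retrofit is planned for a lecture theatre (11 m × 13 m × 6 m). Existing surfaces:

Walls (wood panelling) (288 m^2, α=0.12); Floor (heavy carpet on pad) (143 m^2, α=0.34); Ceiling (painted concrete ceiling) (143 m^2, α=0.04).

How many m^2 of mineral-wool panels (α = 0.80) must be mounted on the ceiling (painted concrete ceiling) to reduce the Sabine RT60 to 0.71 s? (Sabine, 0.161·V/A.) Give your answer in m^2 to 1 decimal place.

139.0

A₁ = Σ Sᵢαᵢ = 288×0.12 + 143×0.34 + 143×0.04 = 88.900 sabins.
Required A₂ = 0.161·858/0.71 = 194.561 sabins.
ΔA needed = 194.561 − 88.900 = 105.661 sabins.
Net gain per m^2: Δα = 0.80 − 0.04 = 0.76.
Panel area = 105.661 / 0.76 = 139.0 m^2.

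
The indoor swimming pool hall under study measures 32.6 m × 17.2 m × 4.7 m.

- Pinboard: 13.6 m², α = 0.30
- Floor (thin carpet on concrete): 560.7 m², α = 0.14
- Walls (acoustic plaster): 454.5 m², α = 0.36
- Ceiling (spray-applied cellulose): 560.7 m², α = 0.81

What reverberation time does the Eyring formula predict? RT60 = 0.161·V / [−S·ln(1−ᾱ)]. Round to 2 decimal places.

0.46 sec

Total surface area S = 13.6 + 560.7 + 454.5 + 560.7 = 1589.5 m².
Σ(Sᵢαᵢ) = 13.6·0.30 + 560.7·0.14 + 454.5·0.36 + 560.7·0.81 = 700.365.
Mean coefficient ᾱ = A/S = 0.4406.
Eyring denominator: −S ln(1−ᾱ) = 923.325.
V = 32.6 × 17.2 × 4.7 = 2635.384 m³.
T = 0.161·V/[−S·ln(1−ᾱ)] = 0.161·2635.384/923.325 = 0.46 s.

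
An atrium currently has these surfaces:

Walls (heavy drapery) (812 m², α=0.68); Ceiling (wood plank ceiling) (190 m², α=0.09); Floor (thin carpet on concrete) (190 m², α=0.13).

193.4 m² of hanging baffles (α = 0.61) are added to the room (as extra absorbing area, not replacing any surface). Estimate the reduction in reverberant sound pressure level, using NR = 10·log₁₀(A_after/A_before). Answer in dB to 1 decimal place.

A_before = Σ Sᵢαᵢ = 812×0.68 + 190×0.09 + 190×0.13 = 593.960 sabins.
Added absorption = 193.4 × 0.61 = 117.974 sabins.
New total A_after = 711.934 sabins.
Reduction = 10 log₁₀(A_after/A_before) = 10 log₁₀(1.1986) = 0.8 dB.

0.8 dB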